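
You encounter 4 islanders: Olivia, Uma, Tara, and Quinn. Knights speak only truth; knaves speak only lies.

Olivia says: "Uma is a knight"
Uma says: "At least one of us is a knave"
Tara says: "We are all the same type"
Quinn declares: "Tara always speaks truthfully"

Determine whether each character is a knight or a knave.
Olivia is a knight.
Uma is a knight.
Tara is a knave.
Quinn is a knave.

Verification:
- Olivia (knight) says "Uma is a knight" - this is TRUE because Uma is a knight.
- Uma (knight) says "At least one of us is a knave" - this is TRUE because Tara and Quinn are knaves.
- Tara (knave) says "We are all the same type" - this is FALSE (a lie) because Olivia and Uma are knights and Tara and Quinn are knaves.
- Quinn (knave) says "Tara always speaks truthfully" - this is FALSE (a lie) because Tara is a knave.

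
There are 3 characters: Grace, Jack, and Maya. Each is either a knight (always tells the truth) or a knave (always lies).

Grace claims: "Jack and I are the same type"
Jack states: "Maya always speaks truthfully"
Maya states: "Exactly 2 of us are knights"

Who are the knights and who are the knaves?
Grace is a knave.
Jack is a knight.
Maya is a knight.

Verification:
- Grace (knave) says "Jack and I are the same type" - this is FALSE (a lie) because Grace is a knave and Jack is a knight.
- Jack (knight) says "Maya always speaks truthfully" - this is TRUE because Maya is a knight.
- Maya (knight) says "Exactly 2 of us are knights" - this is TRUE because there are 2 knights.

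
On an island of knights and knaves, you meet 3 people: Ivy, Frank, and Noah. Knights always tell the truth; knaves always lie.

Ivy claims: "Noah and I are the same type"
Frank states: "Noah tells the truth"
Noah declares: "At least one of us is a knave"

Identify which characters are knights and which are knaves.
Ivy is a knave.
Frank is a knight.
Noah is a knight.

Verification:
- Ivy (knave) says "Noah and I are the same type" - this is FALSE (a lie) because Ivy is a knave and Noah is a knight.
- Frank (knight) says "Noah tells the truth" - this is TRUE because Noah is a knight.
- Noah (knight) says "At least one of us is a knave" - this is TRUE because Ivy is a knave.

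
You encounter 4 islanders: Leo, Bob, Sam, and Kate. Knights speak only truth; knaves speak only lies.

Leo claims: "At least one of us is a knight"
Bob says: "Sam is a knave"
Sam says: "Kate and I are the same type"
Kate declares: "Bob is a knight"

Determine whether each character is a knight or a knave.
Leo is a knight.
Bob is a knight.
Sam is a knave.
Kate is a knight.

Verification:
- Leo (knight) says "At least one of us is a knight" - this is TRUE because Leo, Bob, and Kate are knights.
- Bob (knight) says "Sam is a knave" - this is TRUE because Sam is a knave.
- Sam (knave) says "Kate and I are the same type" - this is FALSE (a lie) because Sam is a knave and Kate is a knight.
- Kate (knight) says "Bob is a knight" - this is TRUE because Bob is a knight.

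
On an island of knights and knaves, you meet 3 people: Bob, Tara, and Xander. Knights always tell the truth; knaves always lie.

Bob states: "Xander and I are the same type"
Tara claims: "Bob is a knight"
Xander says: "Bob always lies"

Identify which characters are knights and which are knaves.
Bob is a knave.
Tara is a knave.
Xander is a knight.

Verification:
- Bob (knave) says "Xander and I are the same type" - this is FALSE (a lie) because Bob is a knave and Xander is a knight.
- Tara (knave) says "Bob is a knight" - this is FALSE (a lie) because Bob is a knave.
- Xander (knight) says "Bob always lies" - this is TRUE because Bob is a knave.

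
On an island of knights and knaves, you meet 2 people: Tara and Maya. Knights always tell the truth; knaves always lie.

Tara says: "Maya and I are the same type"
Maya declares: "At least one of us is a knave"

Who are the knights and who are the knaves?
Tara is a knave.
Maya is a knight.

Verification:
- Tara (knave) says "Maya and I are the same type" - this is FALSE (a lie) because Tara is a knave and Maya is a knight.
- Maya (knight) says "At least one of us is a knave" - this is TRUE because Tara is a knave.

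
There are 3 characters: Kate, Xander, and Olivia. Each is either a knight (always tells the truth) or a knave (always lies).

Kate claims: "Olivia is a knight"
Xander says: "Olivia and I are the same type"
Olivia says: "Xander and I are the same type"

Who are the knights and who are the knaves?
Kate is a knight.
Xander is a knight.
Olivia is a knight.

Verification:
- Kate (knight) says "Olivia is a knight" - this is TRUE because Olivia is a knight.
- Xander (knight) says "Olivia and I are the same type" - this is TRUE because Xander is a knight and Olivia is a knight.
- Olivia (knight) says "Xander and I are the same type" - this is TRUE because Olivia is a knight and Xander is a knight.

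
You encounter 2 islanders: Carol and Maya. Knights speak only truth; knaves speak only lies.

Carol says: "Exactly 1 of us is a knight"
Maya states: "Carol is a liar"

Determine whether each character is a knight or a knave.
Carol is a knight.
Maya is a knave.

Verification:
- Carol (knight) says "Exactly 1 of us is a knight" - this is TRUE because there are 1 knights.
- Maya (knave) says "Carol is a liar" - this is FALSE (a lie) because Carol is a knight.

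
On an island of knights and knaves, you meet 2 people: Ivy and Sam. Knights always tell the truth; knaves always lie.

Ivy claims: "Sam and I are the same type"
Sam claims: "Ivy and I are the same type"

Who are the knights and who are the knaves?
Ivy is a knight.
Sam is a knight.

Verification:
- Ivy (knight) says "Sam and I are the same type" - this is TRUE because Ivy is a knight and Sam is a knight.
- Sam (knight) says "Ivy and I are the same type" - this is TRUE because Sam is a knight and Ivy is a knight.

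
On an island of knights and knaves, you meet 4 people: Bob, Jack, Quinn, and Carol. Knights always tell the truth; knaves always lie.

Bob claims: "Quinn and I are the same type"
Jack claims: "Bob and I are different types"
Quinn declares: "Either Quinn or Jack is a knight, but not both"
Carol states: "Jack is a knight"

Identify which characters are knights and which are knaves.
Bob is a knave.
Jack is a knave.
Quinn is a knight.
Carol is a knave.

Verification:
- Bob (knave) says "Quinn and I are the same type" - this is FALSE (a lie) because Bob is a knave and Quinn is a knight.
- Jack (knave) says "Bob and I are different types" - this is FALSE (a lie) because Jack is a knave and Bob is a knave.
- Quinn (knight) says "Either Quinn or Jack is a knight, but not both" - this is TRUE because Quinn is a knight and Jack is a knave.
- Carol (knave) says "Jack is a knight" - this is FALSE (a lie) because Jack is a knave.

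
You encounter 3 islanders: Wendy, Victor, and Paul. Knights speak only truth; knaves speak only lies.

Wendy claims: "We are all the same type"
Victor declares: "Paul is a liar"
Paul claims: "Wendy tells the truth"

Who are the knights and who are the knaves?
Wendy is a knave.
Victor is a knight.
Paul is a knave.

Verification:
- Wendy (knave) says "We are all the same type" - this is FALSE (a lie) because Victor is a knight and Wendy and Paul are knaves.
- Victor (knight) says "Paul is a liar" - this is TRUE because Paul is a knave.
- Paul (knave) says "Wendy tells the truth" - this is FALSE (a lie) because Wendy is a knave.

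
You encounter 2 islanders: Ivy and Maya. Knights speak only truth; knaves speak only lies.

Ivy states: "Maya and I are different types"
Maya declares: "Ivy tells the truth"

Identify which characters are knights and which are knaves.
Ivy is a knave.
Maya is a knave.

Verification:
- Ivy (knave) says "Maya and I are different types" - this is FALSE (a lie) because Ivy is a knave and Maya is a knave.
- Maya (knave) says "Ivy tells the truth" - this is FALSE (a lie) because Ivy is a knave.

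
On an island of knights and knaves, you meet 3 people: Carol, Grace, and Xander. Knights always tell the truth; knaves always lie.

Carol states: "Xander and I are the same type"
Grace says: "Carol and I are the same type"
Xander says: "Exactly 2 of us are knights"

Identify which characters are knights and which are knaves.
Carol is a knight.
Grace is a knave.
Xander is a knight.

Verification:
- Carol (knight) says "Xander and I are the same type" - this is TRUE because Carol is a knight and Xander is a knight.
- Grace (knave) says "Carol and I are the same type" - this is FALSE (a lie) because Grace is a knave and Carol is a knight.
- Xander (knight) says "Exactly 2 of us are knights" - this is TRUE because there are 2 knights.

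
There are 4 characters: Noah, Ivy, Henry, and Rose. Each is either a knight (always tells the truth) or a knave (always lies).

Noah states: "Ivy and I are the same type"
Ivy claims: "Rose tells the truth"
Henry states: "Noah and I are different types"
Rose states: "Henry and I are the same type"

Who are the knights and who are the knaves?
Noah is a knave.
Ivy is a knight.
Henry is a knight.
Rose is a knight.

Verification:
- Noah (knave) says "Ivy and I are the same type" - this is FALSE (a lie) because Noah is a knave and Ivy is a knight.
- Ivy (knight) says "Rose tells the truth" - this is TRUE because Rose is a knight.
- Henry (knight) says "Noah and I are different types" - this is TRUE because Henry is a knight and Noah is a knave.
- Rose (knight) says "Henry and I are the same type" - this is TRUE because Rose is a knight and Henry is a knight.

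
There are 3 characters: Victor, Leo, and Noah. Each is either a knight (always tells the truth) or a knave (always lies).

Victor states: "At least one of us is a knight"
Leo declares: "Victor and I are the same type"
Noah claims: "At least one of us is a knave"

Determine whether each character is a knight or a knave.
Victor is a knight.
Leo is a knave.
Noah is a knight.

Verification:
- Victor (knight) says "At least one of us is a knight" - this is TRUE because Victor and Noah are knights.
- Leo (knave) says "Victor and I are the same type" - this is FALSE (a lie) because Leo is a knave and Victor is a knight.
- Noah (knight) says "At least one of us is a knave" - this is TRUE because Leo is a knave.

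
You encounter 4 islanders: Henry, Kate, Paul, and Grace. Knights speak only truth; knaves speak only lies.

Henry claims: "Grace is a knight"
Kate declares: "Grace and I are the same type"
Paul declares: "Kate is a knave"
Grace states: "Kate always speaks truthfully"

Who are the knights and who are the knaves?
Henry is a knight.
Kate is a knight.
Paul is a knave.
Grace is a knight.

Verification:
- Henry (knight) says "Grace is a knight" - this is TRUE because Grace is a knight.
- Kate (knight) says "Grace and I are the same type" - this is TRUE because Kate is a knight and Grace is a knight.
- Paul (knave) says "Kate is a knave" - this is FALSE (a lie) because Kate is a knight.
- Grace (knight) says "Kate always speaks truthfully" - this is TRUE because Kate is a knight.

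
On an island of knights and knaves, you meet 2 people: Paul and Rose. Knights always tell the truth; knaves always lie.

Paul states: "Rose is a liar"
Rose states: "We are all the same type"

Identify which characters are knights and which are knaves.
Paul is a knight.
Rose is a knave.

Verification:
- Paul (knight) says "Rose is a liar" - this is TRUE because Rose is a knave.
- Rose (knave) says "We are all the same type" - this is FALSE (a lie) because Paul is a knight and Rose is a knave.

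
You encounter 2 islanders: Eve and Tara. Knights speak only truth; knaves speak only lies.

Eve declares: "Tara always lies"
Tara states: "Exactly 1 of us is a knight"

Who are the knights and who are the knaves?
Eve is a knave.
Tara is a knight.

Verification:
- Eve (knave) says "Tara always lies" - this is FALSE (a lie) because Tara is a knight.
- Tara (knight) says "Exactly 1 of us is a knight" - this is TRUE because there are 1 knights.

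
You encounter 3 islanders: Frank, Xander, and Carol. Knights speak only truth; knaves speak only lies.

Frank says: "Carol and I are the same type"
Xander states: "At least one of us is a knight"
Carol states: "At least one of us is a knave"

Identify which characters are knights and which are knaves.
Frank is a knave.
Xander is a knight.
Carol is a knight.

Verification:
- Frank (knave) says "Carol and I are the same type" - this is FALSE (a lie) because Frank is a knave and Carol is a knight.
- Xander (knight) says "At least one of us is a knight" - this is TRUE because Xander and Carol are knights.
- Carol (knight) says "At least one of us is a knave" - this is TRUE because Frank is a knave.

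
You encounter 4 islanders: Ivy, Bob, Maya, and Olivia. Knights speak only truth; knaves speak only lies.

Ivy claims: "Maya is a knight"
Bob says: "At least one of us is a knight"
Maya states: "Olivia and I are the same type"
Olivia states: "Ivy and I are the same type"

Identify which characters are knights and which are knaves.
Ivy is a knight.
Bob is a knight.
Maya is a knight.
Olivia is a knight.

Verification:
- Ivy (knight) says "Maya is a knight" - this is TRUE because Maya is a knight.
- Bob (knight) says "At least one of us is a knight" - this is TRUE because Ivy, Bob, Maya, and Olivia are knights.
- Maya (knight) says "Olivia and I are the same type" - this is TRUE because Maya is a knight and Olivia is a knight.
- Olivia (knight) says "Ivy and I are the same type" - this is TRUE because Olivia is a knight and Ivy is a knight.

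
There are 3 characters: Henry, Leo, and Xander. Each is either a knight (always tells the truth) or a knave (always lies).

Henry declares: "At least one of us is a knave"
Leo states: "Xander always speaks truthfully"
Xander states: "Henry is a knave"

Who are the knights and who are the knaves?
Henry is a knight.
Leo is a knave.
Xander is a knave.

Verification:
- Henry (knight) says "At least one of us is a knave" - this is TRUE because Leo and Xander are knaves.
- Leo (knave) says "Xander always speaks truthfully" - this is FALSE (a lie) because Xander is a knave.
- Xander (knave) says "Henry is a knave" - this is FALSE (a lie) because Henry is a knight.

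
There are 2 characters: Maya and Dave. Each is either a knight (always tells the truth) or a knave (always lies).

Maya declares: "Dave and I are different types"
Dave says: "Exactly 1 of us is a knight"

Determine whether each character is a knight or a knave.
Maya is a knave.
Dave is a knave.

Verification:
- Maya (knave) says "Dave and I are different types" - this is FALSE (a lie) because Maya is a knave and Dave is a knave.
- Dave (knave) says "Exactly 1 of us is a knight" - this is FALSE (a lie) because there are 0 knights.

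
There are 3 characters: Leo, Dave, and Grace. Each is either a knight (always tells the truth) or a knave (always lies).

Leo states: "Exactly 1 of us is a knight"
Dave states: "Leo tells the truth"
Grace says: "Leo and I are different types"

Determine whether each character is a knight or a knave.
Leo is a knave.
Dave is a knave.
Grace is a knave.

Verification:
- Leo (knave) says "Exactly 1 of us is a knight" - this is FALSE (a lie) because there are 0 knights.
- Dave (knave) says "Leo tells the truth" - this is FALSE (a lie) because Leo is a knave.
- Grace (knave) says "Leo and I are different types" - this is FALSE (a lie) because Grace is a knave and Leo is a knave.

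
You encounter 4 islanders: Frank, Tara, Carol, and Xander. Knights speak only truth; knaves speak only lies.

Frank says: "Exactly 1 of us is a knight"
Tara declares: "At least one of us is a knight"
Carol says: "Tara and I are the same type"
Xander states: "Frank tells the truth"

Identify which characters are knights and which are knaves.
Frank is a knave.
Tara is a knight.
Carol is a knight.
Xander is a knave.

Verification:
- Frank (knave) says "Exactly 1 of us is a knight" - this is FALSE (a lie) because there are 2 knights.
- Tara (knight) says "At least one of us is a knight" - this is TRUE because Tara and Carol are knights.
- Carol (knight) says "Tara and I are the same type" - this is TRUE because Carol is a knight and Tara is a knight.
- Xander (knave) says "Frank tells the truth" - this is FALSE (a lie) because Frank is a knave.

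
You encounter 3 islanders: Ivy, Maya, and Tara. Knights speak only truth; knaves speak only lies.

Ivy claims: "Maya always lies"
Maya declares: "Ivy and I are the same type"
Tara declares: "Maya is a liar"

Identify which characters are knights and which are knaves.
Ivy is a knight.
Maya is a knave.
Tara is a knight.

Verification:
- Ivy (knight) says "Maya always lies" - this is TRUE because Maya is a knave.
- Maya (knave) says "Ivy and I are the same type" - this is FALSE (a lie) because Maya is a knave and Ivy is a knight.
- Tara (knight) says "Maya is a liar" - this is TRUE because Maya is a knave.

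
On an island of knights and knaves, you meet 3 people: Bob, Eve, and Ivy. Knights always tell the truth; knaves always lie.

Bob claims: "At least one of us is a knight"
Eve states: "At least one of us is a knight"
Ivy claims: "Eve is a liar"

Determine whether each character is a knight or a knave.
Bob is a knight.
Eve is a knight.
Ivy is a knave.

Verification:
- Bob (knight) says "At least one of us is a knight" - this is TRUE because Bob and Eve are knights.
- Eve (knight) says "At least one of us is a knight" - this is TRUE because Bob and Eve are knights.
- Ivy (knave) says "Eve is a liar" - this is FALSE (a lie) because Eve is a knight.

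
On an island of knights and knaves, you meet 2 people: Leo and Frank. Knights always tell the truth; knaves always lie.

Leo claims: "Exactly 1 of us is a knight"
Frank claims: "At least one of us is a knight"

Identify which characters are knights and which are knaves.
Leo is a knave.
Frank is a knave.

Verification:
- Leo (knave) says "Exactly 1 of us is a knight" - this is FALSE (a lie) because there are 0 knights.
- Frank (knave) says "At least one of us is a knight" - this is FALSE (a lie) because no one is a knight.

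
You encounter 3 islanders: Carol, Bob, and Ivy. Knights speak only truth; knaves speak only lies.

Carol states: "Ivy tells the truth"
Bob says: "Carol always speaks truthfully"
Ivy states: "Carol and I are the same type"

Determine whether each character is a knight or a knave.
Carol is a knight.
Bob is a knight.
Ivy is a knight.

Verification:
- Carol (knight) says "Ivy tells the truth" - this is TRUE because Ivy is a knight.
- Bob (knight) says "Carol always speaks truthfully" - this is TRUE because Carol is a knight.
- Ivy (knight) says "Carol and I are the same type" - this is TRUE because Ivy is a knight and Carol is a knight.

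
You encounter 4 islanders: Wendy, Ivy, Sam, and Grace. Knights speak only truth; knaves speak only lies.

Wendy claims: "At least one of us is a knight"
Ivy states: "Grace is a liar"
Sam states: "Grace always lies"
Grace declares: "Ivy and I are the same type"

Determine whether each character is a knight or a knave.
Wendy is a knight.
Ivy is a knight.
Sam is a knight.
Grace is a knave.

Verification:
- Wendy (knight) says "At least one of us is a knight" - this is TRUE because Wendy, Ivy, and Sam are knights.
- Ivy (knight) says "Grace is a liar" - this is TRUE because Grace is a knave.
- Sam (knight) says "Grace always lies" - this is TRUE because Grace is a knave.
- Grace (knave) says "Ivy and I are the same type" - this is FALSE (a lie) because Grace is a knave and Ivy is a knight.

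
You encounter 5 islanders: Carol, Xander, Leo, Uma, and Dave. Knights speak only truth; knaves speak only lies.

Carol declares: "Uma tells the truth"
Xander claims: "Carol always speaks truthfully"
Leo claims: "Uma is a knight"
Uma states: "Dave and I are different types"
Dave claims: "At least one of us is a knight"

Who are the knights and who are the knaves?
Carol is a knave.
Xander is a knave.
Leo is a knave.
Uma is a knave.
Dave is a knave.

Verification:
- Carol (knave) says "Uma tells the truth" - this is FALSE (a lie) because Uma is a knave.
- Xander (knave) says "Carol always speaks truthfully" - this is FALSE (a lie) because Carol is a knave.
- Leo (knave) says "Uma is a knight" - this is FALSE (a lie) because Uma is a knave.
- Uma (knave) says "Dave and I are different types" - this is FALSE (a lie) because Uma is a knave and Dave is a knave.
- Dave (knave) says "At least one of us is a knight" - this is FALSE (a lie) because no one is a knight.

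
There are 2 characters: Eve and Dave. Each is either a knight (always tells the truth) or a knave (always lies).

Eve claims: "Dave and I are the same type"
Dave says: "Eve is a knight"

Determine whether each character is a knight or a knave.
Eve is a knight.
Dave is a knight.

Verification:
- Eve (knight) says "Dave and I are the same type" - this is TRUE because Eve is a knight and Dave is a knight.
- Dave (knight) says "Eve is a knight" - this is TRUE because Eve is a knight.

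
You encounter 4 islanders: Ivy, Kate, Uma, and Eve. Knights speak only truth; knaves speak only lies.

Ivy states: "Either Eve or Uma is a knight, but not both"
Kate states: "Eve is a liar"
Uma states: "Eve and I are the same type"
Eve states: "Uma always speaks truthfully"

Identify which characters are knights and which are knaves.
Ivy is a knave.
Kate is a knave.
Uma is a knight.
Eve is a knight.

Verification:
- Ivy (knave) says "Either Eve or Uma is a knight, but not both" - this is FALSE (a lie) because Eve is a knight and Uma is a knight.
- Kate (knave) says "Eve is a liar" - this is FALSE (a lie) because Eve is a knight.
- Uma (knight) says "Eve and I are the same type" - this is TRUE because Uma is a knight and Eve is a knight.
- Eve (knight) says "Uma always speaks truthfully" - this is TRUE because Uma is a knight.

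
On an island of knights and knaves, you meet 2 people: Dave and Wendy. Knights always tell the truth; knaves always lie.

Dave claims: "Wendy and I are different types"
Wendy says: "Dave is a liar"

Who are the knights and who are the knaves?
Dave is a knight.
Wendy is a knave.

Verification:
- Dave (knight) says "Wendy and I are different types" - this is TRUE because Dave is a knight and Wendy is a knave.
- Wendy (knave) says "Dave is a liar" - this is FALSE (a lie) because Dave is a knight.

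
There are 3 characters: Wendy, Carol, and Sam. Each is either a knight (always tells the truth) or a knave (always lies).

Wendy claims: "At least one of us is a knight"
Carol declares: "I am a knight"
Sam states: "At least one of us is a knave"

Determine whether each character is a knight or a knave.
Wendy is a knight.
Carol is a knave.
Sam is a knight.

Verification:
- Wendy (knight) says "At least one of us is a knight" - this is TRUE because Wendy and Sam are knights.
- Carol (knave) says "I am a knight" - this is FALSE (a lie) because Carol is a knave.
- Sam (knight) says "At least one of us is a knave" - this is TRUE because Carol is a knave.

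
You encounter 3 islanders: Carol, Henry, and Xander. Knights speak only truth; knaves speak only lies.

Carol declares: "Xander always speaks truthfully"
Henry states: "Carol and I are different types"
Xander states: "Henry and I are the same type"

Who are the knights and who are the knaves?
Carol is a knave.
Henry is a knight.
Xander is a knave.

Verification:
- Carol (knave) says "Xander always speaks truthfully" - this is FALSE (a lie) because Xander is a knave.
- Henry (knight) says "Carol and I are different types" - this is TRUE because Henry is a knight and Carol is a knave.
- Xander (knave) says "Henry and I are the same type" - this is FALSE (a lie) because Xander is a knave and Henry is a knight.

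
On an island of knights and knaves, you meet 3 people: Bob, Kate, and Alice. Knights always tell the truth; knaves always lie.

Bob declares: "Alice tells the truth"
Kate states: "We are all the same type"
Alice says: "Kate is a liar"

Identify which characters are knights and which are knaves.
Bob is a knight.
Kate is a knave.
Alice is a knight.

Verification:
- Bob (knight) says "Alice tells the truth" - this is TRUE because Alice is a knight.
- Kate (knave) says "We are all the same type" - this is FALSE (a lie) because Bob and Alice are knights and Kate is a knave.
- Alice (knight) says "Kate is a liar" - this is TRUE because Kate is a knave.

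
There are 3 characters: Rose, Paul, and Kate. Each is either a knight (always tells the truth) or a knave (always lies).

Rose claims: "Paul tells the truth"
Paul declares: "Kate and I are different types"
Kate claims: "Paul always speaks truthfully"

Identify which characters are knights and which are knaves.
Rose is a knave.
Paul is a knave.
Kate is a knave.

Verification:
- Rose (knave) says "Paul tells the truth" - this is FALSE (a lie) because Paul is a knave.
- Paul (knave) says "Kate and I are different types" - this is FALSE (a lie) because Paul is a knave and Kate is a knave.
- Kate (knave) says "Paul always speaks truthfully" - this is FALSE (a lie) because Paul is a knave.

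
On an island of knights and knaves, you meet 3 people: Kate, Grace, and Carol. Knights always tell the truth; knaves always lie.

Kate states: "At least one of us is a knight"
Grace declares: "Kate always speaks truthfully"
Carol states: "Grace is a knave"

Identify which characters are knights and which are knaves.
Kate is a knight.
Grace is a knight.
Carol is a knave.

Verification:
- Kate (knight) says "At least one of us is a knight" - this is TRUE because Kate and Grace are knights.
- Grace (knight) says "Kate always speaks truthfully" - this is TRUE because Kate is a knight.
- Carol (knave) says "Grace is a knave" - this is FALSE (a lie) because Grace is a knight.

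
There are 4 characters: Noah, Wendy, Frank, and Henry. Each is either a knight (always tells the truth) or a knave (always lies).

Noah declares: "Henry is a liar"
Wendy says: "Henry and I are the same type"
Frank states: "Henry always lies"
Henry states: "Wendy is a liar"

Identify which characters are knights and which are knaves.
Noah is a knave.
Wendy is a knave.
Frank is a knave.
Henry is a knight.

Verification:
- Noah (knave) says "Henry is a liar" - this is FALSE (a lie) because Henry is a knight.
- Wendy (knave) says "Henry and I are the same type" - this is FALSE (a lie) because Wendy is a knave and Henry is a knight.
- Frank (knave) says "Henry always lies" - this is FALSE (a lie) because Henry is a knight.
- Henry (knight) says "Wendy is a liar" - this is TRUE because Wendy is a knave.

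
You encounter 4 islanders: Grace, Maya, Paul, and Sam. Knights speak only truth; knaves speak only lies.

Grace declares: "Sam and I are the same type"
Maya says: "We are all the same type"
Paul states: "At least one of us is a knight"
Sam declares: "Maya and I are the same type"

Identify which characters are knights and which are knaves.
Grace is a knight.
Maya is a knight.
Paul is a knight.
Sam is a knight.

Verification:
- Grace (knight) says "Sam and I are the same type" - this is TRUE because Grace is a knight and Sam is a knight.
- Maya (knight) says "We are all the same type" - this is TRUE because Grace, Maya, Paul, and Sam are knights.
- Paul (knight) says "At least one of us is a knight" - this is TRUE because Grace, Maya, Paul, and Sam are knights.
- Sam (knight) says "Maya and I are the same type" - this is TRUE because Sam is a knight and Maya is a knight.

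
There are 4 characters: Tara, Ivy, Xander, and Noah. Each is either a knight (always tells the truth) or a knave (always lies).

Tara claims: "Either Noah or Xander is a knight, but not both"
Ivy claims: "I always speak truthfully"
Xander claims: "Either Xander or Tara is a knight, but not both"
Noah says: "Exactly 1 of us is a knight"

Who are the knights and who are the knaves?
Tara is a knave.
Ivy is a knave.
Xander is a knave.
Noah is a knave.

Verification:
- Tara (knave) says "Either Noah or Xander is a knight, but not both" - this is FALSE (a lie) because Noah is a knave and Xander is a knave.
- Ivy (knave) says "I always speak truthfully" - this is FALSE (a lie) because Ivy is a knave.
- Xander (knave) says "Either Xander or Tara is a knight, but not both" - this is FALSE (a lie) because Xander is a knave and Tara is a knave.
- Noah (knave) says "Exactly 1 of us is a knight" - this is FALSE (a lie) because there are 0 knights.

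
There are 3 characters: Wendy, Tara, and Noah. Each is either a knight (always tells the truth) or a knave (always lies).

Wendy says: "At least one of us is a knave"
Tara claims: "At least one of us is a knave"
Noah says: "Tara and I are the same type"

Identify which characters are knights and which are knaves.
Wendy is a knight.
Tara is a knight.
Noah is a knave.

Verification:
- Wendy (knight) says "At least one of us is a knave" - this is TRUE because Noah is a knave.
- Tara (knight) says "At least one of us is a knave" - this is TRUE because Noah is a knave.
- Noah (knave) says "Tara and I are the same type" - this is FALSE (a lie) because Noah is a knave and Tara is a knight.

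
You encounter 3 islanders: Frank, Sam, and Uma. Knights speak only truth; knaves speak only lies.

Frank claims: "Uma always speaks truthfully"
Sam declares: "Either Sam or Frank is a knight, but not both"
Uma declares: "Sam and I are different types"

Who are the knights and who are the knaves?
Frank is a knave.
Sam is a knave.
Uma is a knave.

Verification:
- Frank (knave) says "Uma always speaks truthfully" - this is FALSE (a lie) because Uma is a knave.
- Sam (knave) says "Either Sam or Frank is a knight, but not both" - this is FALSE (a lie) because Sam is a knave and Frank is a knave.
- Uma (knave) says "Sam and I are different types" - this is FALSE (a lie) because Uma is a knave and Sam is a knave.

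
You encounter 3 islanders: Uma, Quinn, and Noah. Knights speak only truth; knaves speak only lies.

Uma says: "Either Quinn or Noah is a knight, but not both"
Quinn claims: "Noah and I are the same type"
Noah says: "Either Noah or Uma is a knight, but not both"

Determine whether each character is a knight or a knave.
Uma is a knave.
Quinn is a knight.
Noah is a knight.

Verification:
- Uma (knave) says "Either Quinn or Noah is a knight, but not both" - this is FALSE (a lie) because Quinn is a knight and Noah is a knight.
- Quinn (knight) says "Noah and I are the same type" - this is TRUE because Quinn is a knight and Noah is a knight.
- Noah (knight) says "Either Noah or Uma is a knight, but not both" - this is TRUE because Noah is a knight and Uma is a knave.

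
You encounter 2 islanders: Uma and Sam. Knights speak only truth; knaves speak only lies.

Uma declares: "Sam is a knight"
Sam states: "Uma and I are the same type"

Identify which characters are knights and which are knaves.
Uma is a knight.
Sam is a knight.

Verification:
- Uma (knight) says "Sam is a knight" - this is TRUE because Sam is a knight.
- Sam (knight) says "Uma and I are the same type" - this is TRUE because Sam is a knight and Uma is a knight.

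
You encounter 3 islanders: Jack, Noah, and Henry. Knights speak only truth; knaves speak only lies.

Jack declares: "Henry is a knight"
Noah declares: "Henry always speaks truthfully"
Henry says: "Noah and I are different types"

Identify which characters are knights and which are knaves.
Jack is a knave.
Noah is a knave.
Henry is a knave.

Verification:
- Jack (knave) says "Henry is a knight" - this is FALSE (a lie) because Henry is a knave.
- Noah (knave) says "Henry always speaks truthfully" - this is FALSE (a lie) because Henry is a knave.
- Henry (knave) says "Noah and I are different types" - this is FALSE (a lie) because Henry is a knave and Noah is a knave.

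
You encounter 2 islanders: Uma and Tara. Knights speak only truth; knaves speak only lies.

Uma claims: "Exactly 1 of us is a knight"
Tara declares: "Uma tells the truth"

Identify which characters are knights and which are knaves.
Uma is a knave.
Tara is a knave.

Verification:
- Uma (knave) says "Exactly 1 of us is a knight" - this is FALSE (a lie) because there are 0 knights.
- Tara (knave) says "Uma tells the truth" - this is FALSE (a lie) because Uma is a knave.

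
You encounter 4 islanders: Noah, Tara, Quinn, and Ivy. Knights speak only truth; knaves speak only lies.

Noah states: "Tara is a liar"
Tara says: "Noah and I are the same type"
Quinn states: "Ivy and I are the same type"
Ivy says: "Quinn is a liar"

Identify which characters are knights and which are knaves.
Noah is a knight.
Tara is a knave.
Quinn is a knave.
Ivy is a knight.

Verification:
- Noah (knight) says "Tara is a liar" - this is TRUE because Tara is a knave.
- Tara (knave) says "Noah and I are the same type" - this is FALSE (a lie) because Tara is a knave and Noah is a knight.
- Quinn (knave) says "Ivy and I are the same type" - this is FALSE (a lie) because Quinn is a knave and Ivy is a knight.
- Ivy (knight) says "Quinn is a liar" - this is TRUE because Quinn is a knave.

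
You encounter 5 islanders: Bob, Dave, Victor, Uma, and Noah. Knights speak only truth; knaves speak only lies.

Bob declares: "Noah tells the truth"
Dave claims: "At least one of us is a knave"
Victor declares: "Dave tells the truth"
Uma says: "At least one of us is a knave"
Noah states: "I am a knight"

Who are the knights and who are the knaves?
Bob is a knave.
Dave is a knight.
Victor is a knight.
Uma is a knight.
Noah is a knave.

Verification:
- Bob (knave) says "Noah tells the truth" - this is FALSE (a lie) because Noah is a knave.
- Dave (knight) says "At least one of us is a knave" - this is TRUE because Bob and Noah are knaves.
- Victor (knight) says "Dave tells the truth" - this is TRUE because Dave is a knight.
- Uma (knight) says "At least one of us is a knave" - this is TRUE because Bob and Noah are knaves.
- Noah (knave) says "I am a knight" - this is FALSE (a lie) because Noah is a knave.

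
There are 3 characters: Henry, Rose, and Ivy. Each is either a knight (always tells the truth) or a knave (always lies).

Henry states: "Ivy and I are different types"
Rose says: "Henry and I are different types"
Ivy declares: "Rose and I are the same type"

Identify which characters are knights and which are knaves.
Henry is a knave.
Rose is a knight.
Ivy is a knave.

Verification:
- Henry (knave) says "Ivy and I are different types" - this is FALSE (a lie) because Henry is a knave and Ivy is a knave.
- Rose (knight) says "Henry and I are different types" - this is TRUE because Rose is a knight and Henry is a knave.
- Ivy (knave) says "Rose and I are the same type" - this is FALSE (a lie) because Ivy is a knave and Rose is a knight.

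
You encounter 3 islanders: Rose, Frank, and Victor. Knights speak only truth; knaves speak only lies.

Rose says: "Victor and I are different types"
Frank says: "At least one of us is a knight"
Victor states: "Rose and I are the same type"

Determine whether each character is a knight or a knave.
Rose is a knight.
Frank is a knight.
Victor is a knave.

Verification:
- Rose (knight) says "Victor and I are different types" - this is TRUE because Rose is a knight and Victor is a knave.
- Frank (knight) says "At least one of us is a knight" - this is TRUE because Rose and Frank are knights.
- Victor (knave) says "Rose and I are the same type" - this is FALSE (a lie) because Victor is a knave and Rose is a knight.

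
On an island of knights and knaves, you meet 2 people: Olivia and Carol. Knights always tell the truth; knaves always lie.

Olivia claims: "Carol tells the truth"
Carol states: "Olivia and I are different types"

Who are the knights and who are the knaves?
Olivia is a knave.
Carol is a knave.

Verification:
- Olivia (knave) says "Carol tells the truth" - this is FALSE (a lie) because Carol is a knave.
- Carol (knave) says "Olivia and I are different types" - this is FALSE (a lie) because Carol is a knave and Olivia is a knave.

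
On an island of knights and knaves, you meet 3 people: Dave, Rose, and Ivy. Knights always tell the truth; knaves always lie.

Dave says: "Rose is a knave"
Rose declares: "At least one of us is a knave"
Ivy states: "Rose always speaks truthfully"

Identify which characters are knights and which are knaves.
Dave is a knave.
Rose is a knight.
Ivy is a knight.

Verification:
- Dave (knave) says "Rose is a knave" - this is FALSE (a lie) because Rose is a knight.
- Rose (knight) says "At least one of us is a knave" - this is TRUE because Dave is a knave.
- Ivy (knight) says "Rose always speaks truthfully" - this is TRUE because Rose is a knight.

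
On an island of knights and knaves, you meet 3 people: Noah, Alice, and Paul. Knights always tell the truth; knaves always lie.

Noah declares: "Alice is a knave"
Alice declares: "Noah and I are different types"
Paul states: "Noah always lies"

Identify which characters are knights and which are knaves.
Noah is a knave.
Alice is a knight.
Paul is a knight.

Verification:
- Noah (knave) says "Alice is a knave" - this is FALSE (a lie) because Alice is a knight.
- Alice (knight) says "Noah and I are different types" - this is TRUE because Alice is a knight and Noah is a knave.
- Paul (knight) says "Noah always lies" - this is TRUE because Noah is a knave.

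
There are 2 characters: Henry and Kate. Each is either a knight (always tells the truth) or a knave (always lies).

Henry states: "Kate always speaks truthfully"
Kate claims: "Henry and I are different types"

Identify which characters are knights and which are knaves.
Henry is a knave.
Kate is a knave.

Verification:
- Henry (knave) says "Kate always speaks truthfully" - this is FALSE (a lie) because Kate is a knave.
- Kate (knave) says "Henry and I are different types" - this is FALSE (a lie) because Kate is a knave and Henry is a knave.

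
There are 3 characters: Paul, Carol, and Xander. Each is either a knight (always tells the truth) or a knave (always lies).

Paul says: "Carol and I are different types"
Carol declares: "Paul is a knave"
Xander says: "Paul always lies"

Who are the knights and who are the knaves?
Paul is a knight.
Carol is a knave.
Xander is a knave.

Verification:
- Paul (knight) says "Carol and I are different types" - this is TRUE because Paul is a knight and Carol is a knave.
- Carol (knave) says "Paul is a knave" - this is FALSE (a lie) because Paul is a knight.
- Xander (knave) says "Paul always lies" - this is FALSE (a lie) because Paul is a knight.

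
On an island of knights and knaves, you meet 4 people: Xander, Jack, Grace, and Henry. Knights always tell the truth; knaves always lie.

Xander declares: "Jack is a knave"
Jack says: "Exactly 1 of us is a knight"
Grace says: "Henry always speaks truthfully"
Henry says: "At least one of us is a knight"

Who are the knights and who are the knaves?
Xander is a knight.
Jack is a knave.
Grace is a knight.
Henry is a knight.

Verification:
- Xander (knight) says "Jack is a knave" - this is TRUE because Jack is a knave.
- Jack (knave) says "Exactly 1 of us is a knight" - this is FALSE (a lie) because there are 3 knights.
- Grace (knight) says "Henry always speaks truthfully" - this is TRUE because Henry is a knight.
- Henry (knight) says "At least one of us is a knight" - this is TRUE because Xander, Grace, and Henry are knights.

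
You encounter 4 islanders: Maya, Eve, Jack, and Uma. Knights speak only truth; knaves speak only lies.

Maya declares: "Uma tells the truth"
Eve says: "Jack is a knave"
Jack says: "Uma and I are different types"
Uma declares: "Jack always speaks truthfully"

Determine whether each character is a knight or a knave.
Maya is a knave.
Eve is a knight.
Jack is a knave.
Uma is a knave.

Verification:
- Maya (knave) says "Uma tells the truth" - this is FALSE (a lie) because Uma is a knave.
- Eve (knight) says "Jack is a knave" - this is TRUE because Jack is a knave.
- Jack (knave) says "Uma and I are different types" - this is FALSE (a lie) because Jack is a knave and Uma is a knave.
- Uma (knave) says "Jack always speaks truthfully" - this is FALSE (a lie) because Jack is a knave.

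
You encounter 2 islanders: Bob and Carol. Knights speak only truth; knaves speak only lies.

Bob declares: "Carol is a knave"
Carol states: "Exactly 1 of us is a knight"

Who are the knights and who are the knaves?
Bob is a knave.
Carol is a knight.

Verification:
- Bob (knave) says "Carol is a knave" - this is FALSE (a lie) because Carol is a knight.
- Carol (knight) says "Exactly 1 of us is a knight" - this is TRUE because there are 1 knights.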